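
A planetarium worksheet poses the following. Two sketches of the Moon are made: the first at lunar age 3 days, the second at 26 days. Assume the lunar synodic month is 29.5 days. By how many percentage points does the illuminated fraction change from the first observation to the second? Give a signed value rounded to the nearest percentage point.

+3 percentage points

First observation: θ = 360°·3/29.5 = 36.6°, so f = 0.099.
Second observation: θ = 317.3°, f = 0.133.
Δf = 0.133 − 0.099 = +0.034, i.e. +3 pp.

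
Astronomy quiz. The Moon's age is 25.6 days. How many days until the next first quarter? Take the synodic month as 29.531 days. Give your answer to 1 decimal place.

First quarter occurs at elongation 90°, i.e. at age 29.531 × 90/360 = 7.383 d.
This lunation's first quarter (7.383 d) has passed, so add one period: 36.914 − 25.6 = 11.314 days.

11.3 days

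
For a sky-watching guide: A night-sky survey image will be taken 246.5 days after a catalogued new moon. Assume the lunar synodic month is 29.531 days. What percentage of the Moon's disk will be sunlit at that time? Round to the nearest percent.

79%

Reduce mod P: 246.5 − 8×29.531 = 10.25 d into the current lunation.
Elongation θ = 360° × 10.25/29.531 ≈ 125.0°.
With cos θ = (-0.573), the lit fraction is (1 − (-0.573))/2 ≈ 0.787, so 79%.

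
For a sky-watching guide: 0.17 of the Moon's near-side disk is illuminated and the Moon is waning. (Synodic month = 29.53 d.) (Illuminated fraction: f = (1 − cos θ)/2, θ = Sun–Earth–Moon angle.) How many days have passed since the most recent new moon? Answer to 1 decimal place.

Invert f = (1 − cos θ)/2 to get cos θ = 1 − 2(0.17) = 0.660, hence θ₀ = arccos 0.660 = 48.7°.
Since the Moon is past full (waning), take the reflex angle: θ = 360° − 48.7° = 311.3°.
Age = 29.53 × 311.3°/360° ≈ 25.54 days.

25.5 days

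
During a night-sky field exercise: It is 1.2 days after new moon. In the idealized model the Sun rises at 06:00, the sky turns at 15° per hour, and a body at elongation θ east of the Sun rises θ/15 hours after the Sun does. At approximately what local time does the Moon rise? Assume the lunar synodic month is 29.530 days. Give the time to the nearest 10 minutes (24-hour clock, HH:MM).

The Moon has covered 1.2/29.530 of its cycle, so θ ≈ 360° × 1.2/29.530 = 14.6°.
Delay after the Sun = 14.6° / (15°/h) ≈ 0.98 h.
06:00 + 0.975 h ≈ 06:59 → 07:00 to the nearest ten minutes.

07:00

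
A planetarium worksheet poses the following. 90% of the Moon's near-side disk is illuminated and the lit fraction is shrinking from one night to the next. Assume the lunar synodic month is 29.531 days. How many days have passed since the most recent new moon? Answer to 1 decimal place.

17.8 days

Invert f = (1 − cos θ)/2 to get cos θ = 1 − 2(0.90) = -0.800, hence θ₀ = arccos -0.800 = 143.1°.
Waning ⇒ past full, so θ = 360° − 143.1° = 216.9°.
That fraction of the synodic month is 216.9/360 × 29.531 d ≈ 17.79 d.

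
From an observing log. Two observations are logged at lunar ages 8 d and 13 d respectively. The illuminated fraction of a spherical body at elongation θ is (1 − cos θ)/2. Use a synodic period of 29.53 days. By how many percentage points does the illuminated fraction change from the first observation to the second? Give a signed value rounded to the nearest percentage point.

θ₁ = 360° × 8/29.53 = 97.5°, f₁ = (1 − cos θ₁)/2 = 0.566.
θ₂ = 360° × 13/29.53 = 158.5°, f₂ = (1 − cos θ₂)/2 = 0.965.
Change = f₂ − f₁ = +0.400 → +40 percentage points.

+40 percentage points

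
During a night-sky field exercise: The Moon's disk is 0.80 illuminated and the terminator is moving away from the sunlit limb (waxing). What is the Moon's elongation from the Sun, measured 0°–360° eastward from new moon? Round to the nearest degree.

From f = (1 − cos θ)/2: cos θ = 1 − 2×0.80 = -0.600; arccos → 126.9°.
Before full moon the principal value applies: θ = 126.9°.

127°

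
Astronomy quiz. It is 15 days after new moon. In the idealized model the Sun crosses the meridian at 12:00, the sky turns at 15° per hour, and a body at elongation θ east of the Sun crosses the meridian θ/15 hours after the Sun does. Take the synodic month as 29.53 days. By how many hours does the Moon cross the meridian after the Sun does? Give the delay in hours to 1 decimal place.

12.2 h

Elongation θ = 360° × 15/29.53 ≈ 182.9°.
Delay after the Sun = 182.9° / (15°/h) ≈ 12.19 h.
So the Moon crosses the meridian 12.19 h after the Sun.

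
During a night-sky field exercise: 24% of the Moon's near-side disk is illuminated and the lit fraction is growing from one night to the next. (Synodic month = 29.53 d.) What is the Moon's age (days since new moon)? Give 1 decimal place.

From f = (1 − cos θ)/2: cos θ = 1 − 2×0.24 = 0.520; arccos → 58.7°.
Waxing ⇒ before full, so θ = 58.7°.
That fraction of the synodic month is 58.7/360 × 29.53 d ≈ 4.81 d.

4.8 days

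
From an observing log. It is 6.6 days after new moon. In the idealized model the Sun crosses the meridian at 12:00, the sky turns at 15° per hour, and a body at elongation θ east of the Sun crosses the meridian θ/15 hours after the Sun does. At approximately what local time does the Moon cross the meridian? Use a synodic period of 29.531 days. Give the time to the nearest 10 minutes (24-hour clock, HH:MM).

Phase angle: θ = 360°·(6.6 d)/(29.531 d) = 80.5°.
Delay after the Sun = 80.5° / (15°/h) ≈ 5.36 h.
12:00 + 5.364 h ≈ 17:22 → 17:20 to the nearest ten minutes.

17:20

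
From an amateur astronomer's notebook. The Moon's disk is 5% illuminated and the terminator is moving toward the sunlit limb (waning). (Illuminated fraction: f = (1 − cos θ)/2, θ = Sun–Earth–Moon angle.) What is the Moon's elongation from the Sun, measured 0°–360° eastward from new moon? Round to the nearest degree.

334°

From f = (1 − cos θ)/2: cos θ = 1 − 2×0.05 = 0.900; arccos → 25.8°.
A waning Moon lies in 180°–360°, so θ = 360° − 25.8° = 334.2°.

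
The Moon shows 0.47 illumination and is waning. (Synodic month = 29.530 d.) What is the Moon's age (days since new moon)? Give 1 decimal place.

22.4 days

From f = (1 − cos θ)/2: cos θ = 1 − 2×0.47 = 0.060; arccos → 86.6°.
Since the Moon is past full (waning), take the reflex angle: θ = 360° − 86.6° = 273.4°.
Age = 29.530 × 273.4°/360° ≈ 22.43 days.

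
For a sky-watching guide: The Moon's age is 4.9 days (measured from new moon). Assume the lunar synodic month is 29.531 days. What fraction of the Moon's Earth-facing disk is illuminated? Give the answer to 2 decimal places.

0.25

The Moon has covered 4.9/29.531 of its cycle, so θ ≈ 360° × 4.9/29.531 = 59.7°.
With cos θ = 0.504, the lit fraction is (1 − 0.504)/2 ≈ 0.248.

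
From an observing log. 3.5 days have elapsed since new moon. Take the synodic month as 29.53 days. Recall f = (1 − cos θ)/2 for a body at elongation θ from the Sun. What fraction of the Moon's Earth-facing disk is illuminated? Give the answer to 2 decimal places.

0.13

Phase angle: θ = 360°·(3.5 d)/(29.53 d) = 42.7°.
cos 42.7° = 0.735, so f = (1 − 0.735)/2 = 0.132.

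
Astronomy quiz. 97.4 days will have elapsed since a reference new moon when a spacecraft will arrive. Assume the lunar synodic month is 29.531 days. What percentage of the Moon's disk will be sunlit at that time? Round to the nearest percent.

65%

97.4/29.531 = 3.298 lunations, so 3 complete cycles and 8.81 d into the next.
Phase angle: θ = 360°·(8.81 d)/(29.531 d) = 107.4°.
Illuminated fraction = (1 − cos 107.4°)/2 = (1 − (-0.298))/2 ≈ 0.649, so 65%.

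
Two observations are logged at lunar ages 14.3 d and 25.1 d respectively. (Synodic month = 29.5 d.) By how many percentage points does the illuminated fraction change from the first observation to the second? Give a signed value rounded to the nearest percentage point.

-79 percentage points

First observation: θ = 360°·14.3/29.5 = 174.5°, so f = 0.998.
Second observation: θ = 306.3°, f = 0.204.
Δf = 0.204 − 0.998 = -0.794, i.e. -79 pp.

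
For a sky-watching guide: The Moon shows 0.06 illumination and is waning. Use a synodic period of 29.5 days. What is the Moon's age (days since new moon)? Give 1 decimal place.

Invert f = (1 − cos θ)/2 to get cos θ = 1 − 2(0.06) = 0.880, hence θ₀ = arccos 0.880 = 28.4°.
Waning ⇒ past full, so θ = 360° − 28.4° = 331.6°.
At 360°/29.5 d per day, 331.6° corresponds to 27.18 days.

27.2 days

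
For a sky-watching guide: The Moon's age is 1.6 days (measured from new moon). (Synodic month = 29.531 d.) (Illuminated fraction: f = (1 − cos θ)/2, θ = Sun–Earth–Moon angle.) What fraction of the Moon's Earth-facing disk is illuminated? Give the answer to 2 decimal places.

The Moon has covered 1.6/29.531 of its cycle, so θ ≈ 360° × 1.6/29.531 = 19.5°.
Illuminated fraction = (1 − cos 19.5°)/2 = (1 − 0.943)/2 ≈ 0.029.

0.03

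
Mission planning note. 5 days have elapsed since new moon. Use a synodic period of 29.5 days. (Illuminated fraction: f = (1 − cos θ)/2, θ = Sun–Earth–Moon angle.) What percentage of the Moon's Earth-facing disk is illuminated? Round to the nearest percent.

Phase angle: θ = 360°·(5 d)/(29.5 d) = 61.0°.
cos 61.0° = 0.485, so f = (1 − 0.485)/2 = 0.258, so 26%.

26%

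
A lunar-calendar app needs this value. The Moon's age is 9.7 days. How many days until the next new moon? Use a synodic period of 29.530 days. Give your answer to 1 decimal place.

19.8 days

The next new moon completes the synodic month: 29.530 − 9.7 = 19.830 days.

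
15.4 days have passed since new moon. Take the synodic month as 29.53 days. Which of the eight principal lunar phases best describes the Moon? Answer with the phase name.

θ ≈ 360° × 15.4/29.53 = 188°, which falls in the full moon sector.

full moon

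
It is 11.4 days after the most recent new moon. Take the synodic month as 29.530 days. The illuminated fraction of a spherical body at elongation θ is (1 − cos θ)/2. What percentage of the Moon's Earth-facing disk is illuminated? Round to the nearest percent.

88%

The Moon has covered 11.4/29.530 of its cycle, so θ ≈ 360° × 11.4/29.530 = 139.0°.
cos 139.0° = (-0.754), so f = (1 − (-0.754))/2 = 0.877, so 88%.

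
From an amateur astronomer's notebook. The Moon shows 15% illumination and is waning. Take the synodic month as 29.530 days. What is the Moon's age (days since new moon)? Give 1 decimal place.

cos θ = 1 − 2f = 0.700, giving a principal value of 45.6°.
Since the Moon is past full (waning), take the reflex angle: θ = 360° − 45.6° = 314.4°.
Age = 29.530 × 314.4°/360° ≈ 25.79 days.

25.8 days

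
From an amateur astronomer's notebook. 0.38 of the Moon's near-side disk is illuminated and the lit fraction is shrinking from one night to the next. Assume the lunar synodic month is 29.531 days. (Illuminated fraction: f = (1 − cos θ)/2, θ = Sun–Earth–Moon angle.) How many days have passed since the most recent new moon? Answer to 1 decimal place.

cos θ = 1 − 2f = 0.240, giving a principal value of 76.1°.
Waning ⇒ past full, so θ = 360° − 76.1° = 283.9°.
That fraction of the synodic month is 283.9/360 × 29.531 d ≈ 23.29 d.

23.3 days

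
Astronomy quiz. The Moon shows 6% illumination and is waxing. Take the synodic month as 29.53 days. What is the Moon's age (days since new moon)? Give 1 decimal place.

Invert f = (1 − cos θ)/2 to get cos θ = 1 − 2(0.06) = 0.880, hence θ₀ = arccos 0.880 = 28.4°.
Before full moon the principal value applies: θ = 28.4°.
Age = 29.53 × 28.4°/360° ≈ 2.33 days.

2.3 days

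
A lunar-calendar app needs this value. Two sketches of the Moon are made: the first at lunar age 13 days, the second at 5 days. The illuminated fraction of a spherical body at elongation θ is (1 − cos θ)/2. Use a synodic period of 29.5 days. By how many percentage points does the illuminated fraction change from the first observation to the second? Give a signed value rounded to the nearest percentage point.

First observation: θ = 360°·13/29.5 = 158.6°, so f = 0.966.
Second observation: θ = 61.0°, f = 0.258.
Δf = 0.258 − 0.966 = -0.708, i.e. -71 pp.

-71 percentage points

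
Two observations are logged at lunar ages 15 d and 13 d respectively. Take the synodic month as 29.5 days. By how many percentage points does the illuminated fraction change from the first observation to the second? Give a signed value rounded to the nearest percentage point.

First observation: θ = 360°·15/29.5 = 183.1°, so f = 0.999.
Second observation: θ = 158.6°, f = 0.966.
Δf = 0.966 − 0.999 = -0.034, i.e. -3 pp.

-3 percentage points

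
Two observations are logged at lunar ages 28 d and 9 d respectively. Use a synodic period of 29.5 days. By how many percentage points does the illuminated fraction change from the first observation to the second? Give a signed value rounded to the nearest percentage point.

+64 percentage points

First observation: θ = 360°·28/29.5 = 341.7°, so f = 0.025.
Second observation: θ = 109.8°, f = 0.670.
Δf = 0.670 − 0.025 = +0.644, i.e. +64 pp.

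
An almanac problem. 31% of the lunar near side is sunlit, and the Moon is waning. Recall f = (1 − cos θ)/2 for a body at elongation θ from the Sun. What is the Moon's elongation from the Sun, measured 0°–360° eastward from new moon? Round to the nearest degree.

From f = (1 − cos θ)/2: cos θ = 1 − 2×0.31 = 0.380; arccos → 67.7°.
Waning ⇒ past full, so θ = 360° − 67.7° = 292.3°.

292°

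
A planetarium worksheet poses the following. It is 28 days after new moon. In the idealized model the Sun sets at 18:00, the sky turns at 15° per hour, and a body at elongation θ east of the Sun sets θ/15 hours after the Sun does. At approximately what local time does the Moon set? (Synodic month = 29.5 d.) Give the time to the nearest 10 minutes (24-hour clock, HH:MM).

16:50

The Moon has covered 28/29.5 of its cycle, so θ ≈ 360° × 28/29.5 = 341.7°.
The Moon trails the Sun by θ/15 = 341.7/15 ≈ 22.78 hours.
18:00 + 22.780 h ≈ 16:47 → 16:50 to the nearest ten minutes.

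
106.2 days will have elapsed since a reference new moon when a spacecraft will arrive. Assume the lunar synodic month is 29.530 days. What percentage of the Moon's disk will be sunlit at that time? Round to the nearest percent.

91%

Reduce mod P: 106.2 − 3×29.530 = 17.61 d into the current lunation.
Elongation θ = 360° × 17.61/29.530 ≈ 214.7°.
With cos θ = (-0.822), the lit fraction is (1 − (-0.822))/2 ≈ 0.911, so 91%.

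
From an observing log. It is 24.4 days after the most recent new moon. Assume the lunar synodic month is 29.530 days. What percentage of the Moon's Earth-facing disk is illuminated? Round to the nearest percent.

27%

Phase angle: θ = 360°·(24.4 d)/(29.530 d) = 297.5°.
With cos θ = 0.461, the lit fraction is (1 − 0.461)/2 ≈ 0.269, so 27%.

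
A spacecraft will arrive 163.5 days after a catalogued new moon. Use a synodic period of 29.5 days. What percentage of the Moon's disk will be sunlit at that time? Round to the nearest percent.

163.5/29.5 = 5.542 lunations, so 5 complete cycles and 16.00 d into the next.
Phase angle: θ = 360°·(16.00 d)/(29.5 d) = 195.3°.
Illuminated fraction = (1 − cos 195.3°)/2 = (1 − (-0.965))/2 ≈ 0.982, so 98%.

98%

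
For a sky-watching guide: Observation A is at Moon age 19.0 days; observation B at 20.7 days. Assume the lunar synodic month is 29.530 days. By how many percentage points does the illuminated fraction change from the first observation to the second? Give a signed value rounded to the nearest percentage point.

-16 percentage points

First observation: θ = 360°·19.0/29.530 = 231.6°, so f = 0.810.
Second observation: θ = 252.4°, f = 0.652.
Δf = 0.652 − 0.810 = -0.159, i.e. -16 pp.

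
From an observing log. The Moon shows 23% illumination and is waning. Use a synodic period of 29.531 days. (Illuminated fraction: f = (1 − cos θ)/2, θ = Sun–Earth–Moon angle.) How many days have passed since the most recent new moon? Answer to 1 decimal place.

24.8 days

From f = (1 − cos θ)/2: cos θ = 1 − 2×0.23 = 0.540; arccos → 57.3°.
A waning Moon lies in 180°–360°, so θ = 360° − 57.3° = 302.7°.
That fraction of the synodic month is 302.7/360 × 29.531 d ≈ 24.83 d.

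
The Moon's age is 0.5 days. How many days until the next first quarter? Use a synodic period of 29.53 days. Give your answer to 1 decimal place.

First quarter occurs at elongation 90°, i.e. at age 29.53 × 90/360 = 7.383 d.
That is 7.383 − 0.5 = 6.883 days ahead.

6.9 days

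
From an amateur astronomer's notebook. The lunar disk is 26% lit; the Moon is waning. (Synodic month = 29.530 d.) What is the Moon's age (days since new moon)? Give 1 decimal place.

24.5 days

cos θ = 1 − 2f = 0.480, giving a principal value of 61.3°.
Since the Moon is past full (waning), take the reflex angle: θ = 360° − 61.3° = 298.7°.
At 360°/29.530 d per day, 298.7° corresponds to 24.50 days.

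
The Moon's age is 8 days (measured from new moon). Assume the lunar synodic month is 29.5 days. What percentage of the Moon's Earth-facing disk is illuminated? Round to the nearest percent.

Phase angle: θ = 360°·(8 d)/(29.5 d) = 97.6°.
Illuminated fraction = (1 − cos 97.6°)/2 = (1 − (-0.133))/2 ≈ 0.566, so 57%.

57%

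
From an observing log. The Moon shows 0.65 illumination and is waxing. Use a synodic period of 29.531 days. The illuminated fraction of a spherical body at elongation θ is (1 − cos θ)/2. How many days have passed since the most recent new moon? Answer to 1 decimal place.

8.8 days

cos θ = 1 − 2f = -0.300, giving a principal value of 107.5°.
Before full moon the principal value applies: θ = 107.5°.
Age = 29.531 × 107.5°/360° ≈ 8.81 days.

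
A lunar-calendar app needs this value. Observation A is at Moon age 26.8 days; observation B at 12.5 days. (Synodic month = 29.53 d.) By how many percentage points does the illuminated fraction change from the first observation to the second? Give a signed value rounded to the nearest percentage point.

θ₁ = 360° × 26.8/29.53 = 326.7°, f₁ = (1 − cos θ₁)/2 = 0.082.
θ₂ = 360° × 12.5/29.53 = 152.4°, f₂ = (1 − cos θ₂)/2 = 0.943.
Change = f₂ − f₁ = +0.861 → +86 percentage points.

+86 pp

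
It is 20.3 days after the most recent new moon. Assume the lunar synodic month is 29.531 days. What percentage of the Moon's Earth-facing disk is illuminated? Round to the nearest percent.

69%

Elongation θ = 360° × 20.3/29.531 ≈ 247.5°.
Illuminated fraction = (1 − cos 247.5°)/2 = (1 − (-0.383))/2 ≈ 0.692, so 69%.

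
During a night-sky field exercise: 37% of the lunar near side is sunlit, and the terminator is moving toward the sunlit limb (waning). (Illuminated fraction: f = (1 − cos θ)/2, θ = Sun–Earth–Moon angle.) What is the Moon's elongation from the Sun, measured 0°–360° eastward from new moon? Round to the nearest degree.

cos θ = 1 − 2f = 0.260, giving a principal value of 74.9°.
Since the Moon is past full (waning), take the reflex angle: θ = 360° − 74.9° = 285.1°.

285°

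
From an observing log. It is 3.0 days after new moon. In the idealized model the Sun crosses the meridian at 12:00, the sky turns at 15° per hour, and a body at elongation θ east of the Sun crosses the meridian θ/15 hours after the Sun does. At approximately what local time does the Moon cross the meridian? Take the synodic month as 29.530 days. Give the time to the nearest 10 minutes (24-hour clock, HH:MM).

14:30

Elongation θ = 360° × 3.0/29.530 ≈ 36.6°.
The Moon trails the Sun by θ/15 = 36.6/15 ≈ 2.44 hours.
12:00 + 2.438 h ≈ 14:26 → 14:30 to the nearest ten minutes.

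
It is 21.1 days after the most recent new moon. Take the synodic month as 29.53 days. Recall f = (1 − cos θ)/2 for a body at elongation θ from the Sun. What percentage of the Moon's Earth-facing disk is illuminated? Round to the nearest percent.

61%

The Moon has covered 21.1/29.53 of its cycle, so θ ≈ 360° × 21.1/29.53 = 257.2°.
Illuminated fraction = (1 − cos 257.2°)/2 = (1 − (-0.221))/2 ≈ 0.611, so 61%.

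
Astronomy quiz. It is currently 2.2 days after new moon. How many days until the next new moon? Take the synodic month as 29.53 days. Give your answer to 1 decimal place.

One full lunation from the last new moon is 29.53 d; remaining = 29.53 − 2.2 = 27.330 d.

27.3 days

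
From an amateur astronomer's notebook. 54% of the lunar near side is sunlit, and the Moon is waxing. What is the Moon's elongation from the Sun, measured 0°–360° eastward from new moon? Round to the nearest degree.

cos θ = 1 − 2f = -0.080, giving a principal value of 94.6°.
Before full moon the principal value applies: θ = 94.6°.

95°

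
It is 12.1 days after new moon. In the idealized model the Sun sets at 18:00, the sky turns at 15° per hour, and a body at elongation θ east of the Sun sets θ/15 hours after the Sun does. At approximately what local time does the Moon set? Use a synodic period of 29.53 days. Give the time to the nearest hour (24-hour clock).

Elongation θ = 360° × 12.1/29.53 ≈ 147.5°.
The Moon trails the Sun by θ/15 = 147.5/15 ≈ 9.83 hours.
18:00 + 9.83 h ≈ 03:50 → 04:00 to the nearest hour.

04:00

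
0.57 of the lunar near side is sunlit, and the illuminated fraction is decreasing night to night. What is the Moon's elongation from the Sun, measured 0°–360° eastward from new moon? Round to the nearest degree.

From f = (1 − cos θ)/2: cos θ = 1 − 2×0.57 = -0.140; arccos → 98.0°.
Since the Moon is past full (waning), take the reflex angle: θ = 360° − 98.0° = 262.0°.

262°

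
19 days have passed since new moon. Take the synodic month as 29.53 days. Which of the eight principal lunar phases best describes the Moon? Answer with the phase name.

waning gibbous

At 19/29.53 of the cycle, θ ≈ 232° — the waning gibbous range.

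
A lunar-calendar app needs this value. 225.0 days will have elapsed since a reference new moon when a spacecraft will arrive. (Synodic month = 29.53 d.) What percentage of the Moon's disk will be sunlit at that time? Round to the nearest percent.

225.0 d spans 7 complete synodic months (7 × 29.53 = 206.71 d) plus 18.29 d.
Phase angle: θ = 360°·(18.29 d)/(29.53 d) = 223.0°.
cos 223.0° = (-0.732), so f = (1 − (-0.732))/2 = 0.866, so 87%.

87%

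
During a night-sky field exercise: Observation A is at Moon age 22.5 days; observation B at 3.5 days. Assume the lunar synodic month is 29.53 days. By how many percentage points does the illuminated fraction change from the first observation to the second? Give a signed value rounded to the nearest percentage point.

-33 percentage points

First observation: θ = 360°·22.5/29.53 = 274.3°, so f = 0.463.
Second observation: θ = 42.7°, f = 0.132.
Δf = 0.132 − 0.463 = -0.330, i.e. -33 pp.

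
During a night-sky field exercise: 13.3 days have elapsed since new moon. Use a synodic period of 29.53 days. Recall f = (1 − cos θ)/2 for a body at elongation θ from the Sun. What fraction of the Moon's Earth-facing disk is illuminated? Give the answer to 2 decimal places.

The Moon has covered 13.3/29.53 of its cycle, so θ ≈ 360° × 13.3/29.53 = 162.1°.
With cos θ = (-0.952), the lit fraction is (1 − (-0.952))/2 ≈ 0.976.

0.98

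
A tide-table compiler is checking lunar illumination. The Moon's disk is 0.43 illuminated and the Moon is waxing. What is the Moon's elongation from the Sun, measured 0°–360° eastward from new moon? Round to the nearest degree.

From f = (1 − cos θ)/2: cos θ = 1 − 2×0.43 = 0.140; arccos → 82.0°.
Waxing ⇒ before full, so θ = 82.0°.

82°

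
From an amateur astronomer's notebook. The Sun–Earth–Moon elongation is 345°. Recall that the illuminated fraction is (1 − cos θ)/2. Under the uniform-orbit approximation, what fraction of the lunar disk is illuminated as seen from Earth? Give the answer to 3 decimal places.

cos 345° = 0.966, so f = (1 − 0.966)/2 = 0.017.

0.017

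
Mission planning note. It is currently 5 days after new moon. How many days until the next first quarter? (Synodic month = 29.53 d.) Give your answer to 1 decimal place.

2.4 days

First quarter is 0.25 of the way through the cycle: age 0.25 × 29.53 = 7.383 d.
So 2.383 days remain (7.383 − 5).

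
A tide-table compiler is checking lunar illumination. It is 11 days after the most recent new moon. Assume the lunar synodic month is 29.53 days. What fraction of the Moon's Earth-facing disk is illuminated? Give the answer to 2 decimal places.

The Moon has covered 11/29.53 of its cycle, so θ ≈ 360° × 11/29.53 = 134.1°.
With cos θ = (-0.696), the lit fraction is (1 − (-0.696))/2 ≈ 0.848.

0.85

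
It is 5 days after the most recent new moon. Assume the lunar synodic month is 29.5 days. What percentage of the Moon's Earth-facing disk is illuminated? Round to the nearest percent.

26%

Phase angle: θ = 360°·(5 d)/(29.5 d) = 61.0°.
Illuminated fraction = (1 − cos 61.0°)/2 = (1 − 0.485)/2 ≈ 0.258, so 26%.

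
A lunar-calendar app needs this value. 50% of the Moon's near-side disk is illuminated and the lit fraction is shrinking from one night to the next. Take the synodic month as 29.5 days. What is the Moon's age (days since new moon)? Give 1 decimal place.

cos θ = 1 − 2f = 0.000, giving a principal value of 90.0°.
Since the Moon is past full (waning), take the reflex angle: θ = 360° − 90.0° = 270.0°.
That fraction of the synodic month is 270.0/360 × 29.5 d ≈ 22.12 d.

22.1 days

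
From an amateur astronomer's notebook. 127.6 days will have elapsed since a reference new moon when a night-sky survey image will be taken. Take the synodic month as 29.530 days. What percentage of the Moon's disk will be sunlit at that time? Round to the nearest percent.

127.6 d spans 4 complete synodic months (4 × 29.530 = 118.12 d) plus 9.48 d.
The Moon has covered 9.48/29.530 of its cycle, so θ ≈ 360° × 9.48/29.530 = 115.6°.
cos 115.6° = (-0.432), so f = (1 − (-0.432))/2 = 0.716, so 72%.

72%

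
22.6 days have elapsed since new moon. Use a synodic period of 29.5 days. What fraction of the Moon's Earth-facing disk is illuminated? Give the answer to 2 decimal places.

0.45

The Moon has covered 22.6/29.5 of its cycle, so θ ≈ 360° × 22.6/29.5 = 275.8°.
With cos θ = 0.101, the lit fraction is (1 − 0.101)/2 ≈ 0.450.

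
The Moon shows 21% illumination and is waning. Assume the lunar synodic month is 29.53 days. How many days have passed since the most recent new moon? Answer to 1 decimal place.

25.1 days

Invert f = (1 − cos θ)/2 to get cos θ = 1 − 2(0.21) = 0.580, hence θ₀ = arccos 0.580 = 54.5°.
A waning Moon lies in 180°–360°, so θ = 360° − 54.5° = 305.5°.
That fraction of the synodic month is 305.5/360 × 29.53 d ≈ 25.06 d.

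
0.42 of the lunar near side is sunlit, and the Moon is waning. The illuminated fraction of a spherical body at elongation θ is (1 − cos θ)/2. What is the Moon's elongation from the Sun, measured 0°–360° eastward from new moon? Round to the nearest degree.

279°

From f = (1 − cos θ)/2: cos θ = 1 − 2×0.42 = 0.160; arccos → 80.8°.
Waning ⇒ past full, so θ = 360° − 80.8° = 279.2°.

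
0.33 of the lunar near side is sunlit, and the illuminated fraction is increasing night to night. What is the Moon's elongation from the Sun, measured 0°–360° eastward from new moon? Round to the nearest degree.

70°

cos θ = 1 − 2f = 0.340, giving a principal value of 70.1°.
Waxing ⇒ before full, so θ = 70.1°.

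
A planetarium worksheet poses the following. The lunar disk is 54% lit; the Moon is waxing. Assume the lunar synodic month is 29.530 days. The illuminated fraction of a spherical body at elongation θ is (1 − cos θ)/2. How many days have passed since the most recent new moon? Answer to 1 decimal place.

7.8 days

From f = (1 − cos θ)/2: cos θ = 1 − 2×0.54 = -0.080; arccos → 94.6°.
Waxing ⇒ before full, so θ = 94.6°.
At 360°/29.530 d per day, 94.6° corresponds to 7.76 days.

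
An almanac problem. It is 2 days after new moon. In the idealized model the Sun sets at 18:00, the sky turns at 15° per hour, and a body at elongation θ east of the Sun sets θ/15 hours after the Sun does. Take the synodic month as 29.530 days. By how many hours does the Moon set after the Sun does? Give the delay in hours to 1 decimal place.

1.6 h

The Moon has covered 2/29.530 of its cycle, so θ ≈ 360° × 2/29.530 = 24.4°.
At 15° of sky rotation per hour, 24.4° corresponds to a 1.63 h lag.
So the Moon sets 1.63 h after the Sun.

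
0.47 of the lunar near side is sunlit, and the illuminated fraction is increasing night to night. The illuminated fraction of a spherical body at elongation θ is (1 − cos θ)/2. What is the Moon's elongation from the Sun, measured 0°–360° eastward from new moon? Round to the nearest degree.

Invert f = (1 − cos θ)/2 to get cos θ = 1 − 2(0.47) = 0.060, hence θ₀ = arccos 0.060 = 86.6°.
Waxing ⇒ before full, so θ = 86.6°.

87°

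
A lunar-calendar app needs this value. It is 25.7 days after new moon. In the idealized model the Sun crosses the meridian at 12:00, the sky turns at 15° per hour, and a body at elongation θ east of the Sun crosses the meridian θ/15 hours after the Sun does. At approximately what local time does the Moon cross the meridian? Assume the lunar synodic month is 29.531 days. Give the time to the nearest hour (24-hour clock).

09:00

Elongation θ = 360° × 25.7/29.531 ≈ 313.3°.
Delay after the Sun = 313.3° / (15°/h) ≈ 20.89 h.
12:00 + 20.89 h ≈ 08:53 → 09:00 to the nearest hour.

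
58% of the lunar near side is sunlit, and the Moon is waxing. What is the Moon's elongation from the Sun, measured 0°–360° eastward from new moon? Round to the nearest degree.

99°

cos θ = 1 − 2f = -0.160, giving a principal value of 99.2°.
The Moon is waxing (0°–180°), so θ = 99.2° directly.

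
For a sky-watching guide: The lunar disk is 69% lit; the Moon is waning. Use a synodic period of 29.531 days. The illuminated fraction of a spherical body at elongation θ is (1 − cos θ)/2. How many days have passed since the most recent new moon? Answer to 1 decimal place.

20.3 days

Invert f = (1 − cos θ)/2 to get cos θ = 1 − 2(0.69) = -0.380, hence θ₀ = arccos -0.380 = 112.3°.
Since the Moon is past full (waning), take the reflex angle: θ = 360° − 112.3° = 247.7°.
At 360°/29.531 d per day, 247.7° corresponds to 20.32 days.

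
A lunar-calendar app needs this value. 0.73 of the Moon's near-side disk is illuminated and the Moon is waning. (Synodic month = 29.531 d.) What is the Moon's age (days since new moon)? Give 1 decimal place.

cos θ = 1 − 2f = -0.460, giving a principal value of 117.4°.
Waning ⇒ past full, so θ = 360° − 117.4° = 242.6°.
At 360°/29.531 d per day, 242.6° corresponds to 19.90 days.

19.9 days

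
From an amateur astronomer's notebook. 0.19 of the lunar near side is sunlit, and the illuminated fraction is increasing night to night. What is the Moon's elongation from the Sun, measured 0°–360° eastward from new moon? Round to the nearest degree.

52°

From f = (1 − cos θ)/2: cos θ = 1 − 2×0.19 = 0.620; arccos → 51.7°.
Before full moon the principal value applies: θ = 51.7°.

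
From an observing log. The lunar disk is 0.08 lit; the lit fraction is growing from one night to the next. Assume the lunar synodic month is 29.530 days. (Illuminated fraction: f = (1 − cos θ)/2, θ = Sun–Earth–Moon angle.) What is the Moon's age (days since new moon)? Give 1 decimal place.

Invert f = (1 − cos θ)/2 to get cos θ = 1 − 2(0.08) = 0.840, hence θ₀ = arccos 0.840 = 32.9°.
Waxing ⇒ before full, so θ = 32.9°.
At 360°/29.530 d per day, 32.9° corresponds to 2.70 days.

2.7 days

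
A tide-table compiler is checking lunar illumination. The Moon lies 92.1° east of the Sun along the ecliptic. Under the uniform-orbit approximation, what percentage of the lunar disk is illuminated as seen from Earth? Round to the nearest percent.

Half-versine of 92.1°: (1 − (-0.037))/2 = 0.518, i.e. 52%.

52%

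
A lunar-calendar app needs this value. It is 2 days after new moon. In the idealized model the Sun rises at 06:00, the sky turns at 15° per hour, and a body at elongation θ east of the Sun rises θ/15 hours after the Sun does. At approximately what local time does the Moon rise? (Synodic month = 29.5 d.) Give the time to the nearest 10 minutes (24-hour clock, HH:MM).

The Moon has covered 2/29.5 of its cycle, so θ ≈ 360° × 2/29.5 = 24.4°.
At 15° of sky rotation per hour, 24.4° corresponds to a 1.63 h lag.
06:00 + 1.627 h ≈ 07:38 → 07:40 to the nearest ten minutes.

07:40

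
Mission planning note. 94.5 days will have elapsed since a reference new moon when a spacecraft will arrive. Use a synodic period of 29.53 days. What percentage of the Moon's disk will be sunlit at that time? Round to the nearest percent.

94.5/29.53 = 3.200 lunations, so 3 complete cycles and 5.91 d into the next.
Elongation θ = 360° × 5.91/29.53 ≈ 72.0°.
Illuminated fraction = (1 − cos 72.0°)/2 = (1 − 0.308)/2 ≈ 0.346, so 35%.

35%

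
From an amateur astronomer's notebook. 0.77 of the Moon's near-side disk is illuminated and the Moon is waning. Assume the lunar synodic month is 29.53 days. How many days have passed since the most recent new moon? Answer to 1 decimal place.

cos θ = 1 − 2f = -0.540, giving a principal value of 122.7°.
Since the Moon is past full (waning), take the reflex angle: θ = 360° − 122.7° = 237.3°.
That fraction of the synodic month is 237.3/360 × 29.53 d ≈ 19.47 d.

19.5 days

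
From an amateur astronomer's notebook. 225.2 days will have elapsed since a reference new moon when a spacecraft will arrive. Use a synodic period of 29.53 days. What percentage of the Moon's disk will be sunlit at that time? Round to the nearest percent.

85%

225.2/29.53 = 7.626 lunations, so 7 complete cycles and 18.49 d into the next.
The Moon has covered 18.49/29.53 of its cycle, so θ ≈ 360° × 18.49/29.53 = 225.4°.
With cos θ = (-0.702), the lit fraction is (1 − (-0.702))/2 ≈ 0.851, so 85%.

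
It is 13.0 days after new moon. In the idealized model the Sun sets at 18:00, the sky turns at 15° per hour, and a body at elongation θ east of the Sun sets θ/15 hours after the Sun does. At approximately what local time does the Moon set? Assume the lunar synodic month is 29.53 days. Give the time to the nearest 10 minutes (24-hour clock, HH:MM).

The Moon has covered 13.0/29.53 of its cycle, so θ ≈ 360° × 13.0/29.53 = 158.5°.
At 15° of sky rotation per hour, 158.5° corresponds to a 10.57 h lag.
18:00 + 10.566 h ≈ 04:34 → 04:30 to the nearest ten minutes.

04:30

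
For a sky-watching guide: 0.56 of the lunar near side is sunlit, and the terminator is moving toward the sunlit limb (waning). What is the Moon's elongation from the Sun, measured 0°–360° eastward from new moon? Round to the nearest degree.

263°

cos θ = 1 − 2f = -0.120, giving a principal value of 96.9°.
A waning Moon lies in 180°–360°, so θ = 360° − 96.9° = 263.1°.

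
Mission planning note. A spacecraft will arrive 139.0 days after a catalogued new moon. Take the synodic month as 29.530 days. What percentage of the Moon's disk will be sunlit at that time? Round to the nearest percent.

139.0/29.530 = 4.707 lunations, so 4 complete cycles and 20.88 d into the next.
Phase angle: θ = 360°·(20.88 d)/(29.530 d) = 254.5°.
cos 254.5° = (-0.266), so f = (1 − (-0.266))/2 = 0.633, so 63%.

63%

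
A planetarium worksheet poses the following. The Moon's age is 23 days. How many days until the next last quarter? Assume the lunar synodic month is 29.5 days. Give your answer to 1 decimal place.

28.6 days

Last quarter is 0.75 of the way through the cycle: age 0.75 × 29.5 = 22.125 d.
This lunation's last quarter (22.125 d) has passed, so add one period: 51.625 − 23 = 28.625 days.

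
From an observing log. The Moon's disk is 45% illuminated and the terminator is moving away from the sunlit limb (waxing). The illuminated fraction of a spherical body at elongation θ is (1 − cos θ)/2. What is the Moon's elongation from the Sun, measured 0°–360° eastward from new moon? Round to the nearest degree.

84°

From f = (1 − cos θ)/2: cos θ = 1 − 2×0.45 = 0.100; arccos → 84.3°.
Before full moon the principal value applies: θ = 84.3°.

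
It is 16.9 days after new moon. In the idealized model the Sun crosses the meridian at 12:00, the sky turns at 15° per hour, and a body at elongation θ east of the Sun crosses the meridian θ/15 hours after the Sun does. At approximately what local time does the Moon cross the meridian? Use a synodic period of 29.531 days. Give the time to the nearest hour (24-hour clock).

Elongation θ = 360° × 16.9/29.531 ≈ 206.0°.
At 15° of sky rotation per hour, 206.0° corresponds to a 13.73 h lag.
12:00 + 13.73 h ≈ 01:44 → 02:00 to the nearest hour.

02:00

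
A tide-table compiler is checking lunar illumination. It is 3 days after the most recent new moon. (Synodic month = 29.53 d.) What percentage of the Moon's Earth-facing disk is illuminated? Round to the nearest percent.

10%

The Moon has covered 3/29.53 of its cycle, so θ ≈ 360° × 3/29.53 = 36.6°.
cos 36.6° = 0.803, so f = (1 − 0.803)/2 = 0.098, so 10%.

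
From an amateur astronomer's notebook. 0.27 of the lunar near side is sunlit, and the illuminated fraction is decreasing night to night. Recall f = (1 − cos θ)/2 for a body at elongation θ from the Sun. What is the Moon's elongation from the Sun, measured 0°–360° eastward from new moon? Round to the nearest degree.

297°

cos θ = 1 − 2f = 0.460, giving a principal value of 62.6°.
A waning Moon lies in 180°–360°, so θ = 360° − 62.6° = 297.4°.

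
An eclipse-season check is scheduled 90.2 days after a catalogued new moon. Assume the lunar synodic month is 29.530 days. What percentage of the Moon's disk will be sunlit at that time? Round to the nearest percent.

3%

Reduce mod P: 90.2 − 3×29.530 = 1.61 d into the current lunation.
Phase angle: θ = 360°·(1.61 d)/(29.530 d) = 19.6°.
Illuminated fraction = (1 − cos 19.6°)/2 = (1 − 0.942)/2 ≈ 0.029, so 3%.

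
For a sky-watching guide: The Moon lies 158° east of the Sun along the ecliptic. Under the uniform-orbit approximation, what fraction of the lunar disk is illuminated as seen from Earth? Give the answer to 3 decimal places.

cos 158° = (-0.927), so f = (1 − (-0.927))/2 = 0.964.

0.964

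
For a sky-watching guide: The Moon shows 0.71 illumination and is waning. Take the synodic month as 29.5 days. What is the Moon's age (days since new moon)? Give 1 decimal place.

From f = (1 − cos θ)/2: cos θ = 1 − 2×0.71 = -0.420; arccos → 114.8°.
A waning Moon lies in 180°–360°, so θ = 360° − 114.8° = 245.2°.
Age = 29.5 × 245.2°/360° ≈ 20.09 days.

20.1 days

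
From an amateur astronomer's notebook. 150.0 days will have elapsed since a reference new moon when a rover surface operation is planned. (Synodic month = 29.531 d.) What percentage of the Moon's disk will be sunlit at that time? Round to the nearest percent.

150.0 d spans 5 complete synodic months (5 × 29.531 = 147.66 d) plus 2.34 d.
Phase angle: θ = 360°·(2.34 d)/(29.531 d) = 28.6°.
cos 28.6° = 0.878, so f = (1 − 0.878)/2 = 0.061, so 6%.

6%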